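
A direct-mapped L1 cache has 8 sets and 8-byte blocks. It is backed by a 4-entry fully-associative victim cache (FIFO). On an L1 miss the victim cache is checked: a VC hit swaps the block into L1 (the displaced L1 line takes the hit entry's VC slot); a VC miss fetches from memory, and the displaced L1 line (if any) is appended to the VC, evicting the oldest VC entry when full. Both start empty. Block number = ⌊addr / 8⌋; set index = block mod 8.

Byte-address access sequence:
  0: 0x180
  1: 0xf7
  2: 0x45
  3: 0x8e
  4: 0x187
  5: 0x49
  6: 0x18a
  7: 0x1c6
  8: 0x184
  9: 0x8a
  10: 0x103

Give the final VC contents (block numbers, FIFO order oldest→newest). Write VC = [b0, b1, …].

0: 0x180 (blk 48, set 0) → MISS  vc=[]
1: 0xf7 (blk 30, set 6) → MISS  vc=[]
2: 0x45 (blk 8, set 0) → MISS  vc=[48]
3: 0x8e (blk 17, set 1) → MISS  vc=[48]
4: 0x187 (blk 48, set 0) → VC-HIT  vc=[8]
5: 0x49 (blk 9, set 1) → MISS  vc=[8, 17]
6: 0x18a (blk 49, set 1) → MISS  vc=[8, 17, 9]
7: 0x1c6 (blk 56, set 0) → MISS  vc=[8, 17, 9, 48]
8: 0x184 (blk 48, set 0) → VC-HIT  vc=[8, 17, 9, 56]
9: 0x8a (blk 17, set 1) → VC-HIT  vc=[8, 49, 9, 56]
10: 0x103 (blk 32, set 0) → MISS  vc=[49, 9, 56, 48]

VC = [49, 9, 56, 48]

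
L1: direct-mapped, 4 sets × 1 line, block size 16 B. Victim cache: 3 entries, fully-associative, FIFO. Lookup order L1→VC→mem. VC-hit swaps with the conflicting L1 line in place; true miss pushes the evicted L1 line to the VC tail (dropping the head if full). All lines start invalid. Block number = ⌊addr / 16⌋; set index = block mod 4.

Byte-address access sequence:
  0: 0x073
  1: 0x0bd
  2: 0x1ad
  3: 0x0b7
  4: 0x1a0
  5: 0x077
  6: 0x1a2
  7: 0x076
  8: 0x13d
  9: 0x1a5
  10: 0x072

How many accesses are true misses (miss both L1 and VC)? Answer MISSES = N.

#0 0x73→b7/s3 MISS; vc=[]
#1 0xbd→b11/s3 MISS; vc=[7]
#2 0x1ad→b26/s2 MISS; vc=[7]
#3 0xb7→b11/s3 L1-HIT; vc=[7]
#4 0x1a0→b26/s2 L1-HIT; vc=[7]
#5 0x77→b7/s3 VC-HIT; vc=[11]
#6 0x1a2→b26/s2 L1-HIT; vc=[11]
#7 0x76→b7/s3 L1-HIT; vc=[11]
#8 0x13d→b19/s3 MISS; vc=[11,7]
#9 0x1a5→b26/s2 L1-HIT; vc=[11,7]
#10 0x72→b7/s3 VC-HIT; vc=[11,19]

MISSES = 4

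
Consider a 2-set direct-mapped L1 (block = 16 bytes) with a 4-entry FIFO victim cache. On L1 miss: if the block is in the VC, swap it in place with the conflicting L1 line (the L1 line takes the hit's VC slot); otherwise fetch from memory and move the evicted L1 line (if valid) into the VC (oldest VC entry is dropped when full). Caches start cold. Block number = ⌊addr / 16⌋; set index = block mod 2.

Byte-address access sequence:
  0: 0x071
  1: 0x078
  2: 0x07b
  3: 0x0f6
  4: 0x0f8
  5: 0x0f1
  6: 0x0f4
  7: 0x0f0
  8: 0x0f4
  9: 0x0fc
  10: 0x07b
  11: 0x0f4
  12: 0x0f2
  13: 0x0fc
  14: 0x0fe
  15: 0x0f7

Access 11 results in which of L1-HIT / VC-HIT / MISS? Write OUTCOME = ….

0: 0x71 (blk 7, set 1) → MISS  vc=[]
1: 0x78 (blk 7, set 1) → L1-HIT  vc=[]
2: 0x7b (blk 7, set 1) → L1-HIT  vc=[]
3: 0xf6 (blk 15, set 1) → MISS  vc=[7]
4: 0xf8 (blk 15, set 1) → L1-HIT  vc=[7]
5: 0xf1 (blk 15, set 1) → L1-HIT  vc=[7]
6: 0xf4 (blk 15, set 1) → L1-HIT  vc=[7]
7: 0xf0 (blk 15, set 1) → L1-HIT  vc=[7]
8: 0xf4 (blk 15, set 1) → L1-HIT  vc=[7]
9: 0xfc (blk 15, set 1) → L1-HIT  vc=[7]
10: 0x7b (blk 7, set 1) → VC-HIT  vc=[15]
11: 0xf4 (blk 15, set 1) → VC-HIT  vc=[7]
12: 0xf2 (blk 15, set 1) → L1-HIT  vc=[7]
13: 0xfc (blk 15, set 1) → L1-HIT  vc=[7]
14: 0xfe (blk 15, set 1) → L1-HIT  vc=[7]
15: 0xf7 (blk 15, set 1) → L1-HIT  vc=[7]

OUTCOME = VC-HIT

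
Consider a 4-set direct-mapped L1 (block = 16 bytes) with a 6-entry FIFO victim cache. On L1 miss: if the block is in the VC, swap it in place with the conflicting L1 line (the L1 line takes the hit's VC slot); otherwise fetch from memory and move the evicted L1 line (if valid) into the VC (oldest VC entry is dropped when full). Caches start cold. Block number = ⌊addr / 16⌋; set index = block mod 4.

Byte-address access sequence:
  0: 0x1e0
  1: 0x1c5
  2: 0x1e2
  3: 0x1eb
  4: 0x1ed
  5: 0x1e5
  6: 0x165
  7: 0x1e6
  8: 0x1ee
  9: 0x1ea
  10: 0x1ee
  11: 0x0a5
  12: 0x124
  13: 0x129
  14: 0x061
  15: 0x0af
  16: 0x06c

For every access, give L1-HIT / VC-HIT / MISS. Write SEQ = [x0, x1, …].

  [0] addr=0x1e0 blk=30 s=2: MISS | VC []
  [1] addr=0x1c5 blk=28 s=0: MISS | VC []
  [2] addr=0x1e2 blk=30 s=2: L1-HIT | VC []
  [3] addr=0x1eb blk=30 s=2: L1-HIT | VC []
  [4] addr=0x1ed blk=30 s=2: L1-HIT | VC []
  [5] addr=0x1e5 blk=30 s=2: L1-HIT | VC []
  [6] addr=0x165 blk=22 s=2: MISS | VC [30]
  [7] addr=0x1e6 blk=30 s=2: VC-HIT | VC [22]
  [8] addr=0x1ee blk=30 s=2: L1-HIT | VC [22]
  [9] addr=0x1ea blk=30 s=2: L1-HIT | VC [22]
  [10] addr=0x1ee blk=30 s=2: L1-HIT | VC [22]
  [11] addr=0xa5 blk=10 s=2: MISS | VC [22, 30]
  [12] addr=0x124 blk=18 s=2: MISS | VC [22, 30, 10]
  [13] addr=0x129 blk=18 s=2: L1-HIT | VC [22, 30, 10]
  [14] addr=0x61 blk=6 s=2: MISS | VC [22, 30, 10, 18]
  [15] addr=0xaf blk=10 s=2: VC-HIT | VC [22, 30, 6, 18]
  [16] addr=0x6c blk=6 s=2: VC-HIT | VC [22, 30, 10, 18]

SEQ = [MISS, MISS, L1-HIT, L1-HIT, L1-HIT, L1-HIT, MISS, VC-HIT, L1-HIT, L1-HIT, L1-HIT, MISS, MISS, L1-HIT, MISS, VC-HIT, VC-HIT]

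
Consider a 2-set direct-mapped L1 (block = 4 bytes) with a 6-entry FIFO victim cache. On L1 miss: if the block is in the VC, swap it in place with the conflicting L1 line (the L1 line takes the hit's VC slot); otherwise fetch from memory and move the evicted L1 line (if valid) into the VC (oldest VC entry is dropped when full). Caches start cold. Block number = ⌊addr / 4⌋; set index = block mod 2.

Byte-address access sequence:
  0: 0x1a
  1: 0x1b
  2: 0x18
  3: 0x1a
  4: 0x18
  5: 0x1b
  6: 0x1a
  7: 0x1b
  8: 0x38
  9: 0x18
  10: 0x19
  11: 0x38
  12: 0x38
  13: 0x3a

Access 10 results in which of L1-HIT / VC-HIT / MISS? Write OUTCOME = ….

OUTCOME = L1-HIT

  [0] addr=0x1a blk=6 s=0: MISS | VC []
  [1] addr=0x1b blk=6 s=0: L1-HIT | VC []
  [2] addr=0x18 blk=6 s=0: L1-HIT | VC []
  [3] addr=0x1a blk=6 s=0: L1-HIT | VC []
  [4] addr=0x18 blk=6 s=0: L1-HIT | VC []
  [5] addr=0x1b blk=6 s=0: L1-HIT | VC []
  [6] addr=0x1a blk=6 s=0: L1-HIT | VC []
  [7] addr=0x1b blk=6 s=0: L1-HIT | VC []
  [8] addr=0x38 blk=14 s=0: MISS | VC [6]
  [9] addr=0x18 blk=6 s=0: VC-HIT | VC [14]
  [10] addr=0x19 blk=6 s=0: L1-HIT | VC [14]
  [11] addr=0x38 blk=14 s=0: VC-HIT | VC [6]
  [12] addr=0x38 blk=14 s=0: L1-HIT | VC [6]
  [13] addr=0x3a blk=14 s=0: L1-HIT | VC [6]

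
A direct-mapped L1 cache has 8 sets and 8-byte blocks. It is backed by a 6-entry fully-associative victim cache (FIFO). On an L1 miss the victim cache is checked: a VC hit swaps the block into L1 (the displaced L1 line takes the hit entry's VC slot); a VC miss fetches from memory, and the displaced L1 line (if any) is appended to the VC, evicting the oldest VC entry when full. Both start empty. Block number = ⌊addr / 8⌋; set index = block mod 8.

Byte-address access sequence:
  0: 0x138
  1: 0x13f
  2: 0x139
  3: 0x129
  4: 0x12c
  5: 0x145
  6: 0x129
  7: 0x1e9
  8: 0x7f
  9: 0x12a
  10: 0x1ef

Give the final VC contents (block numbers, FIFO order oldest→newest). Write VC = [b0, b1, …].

VC = [37, 39]

  [0] addr=0x138 blk=39 s=7: MISS | VC []
  [1] addr=0x13f blk=39 s=7: L1-HIT | VC []
  [2] addr=0x139 blk=39 s=7: L1-HIT | VC []
  [3] addr=0x129 blk=37 s=5: MISS | VC []
  [4] addr=0x12c blk=37 s=5: L1-HIT | VC []
  [5] addr=0x145 blk=40 s=0: MISS | VC []
  [6] addr=0x129 blk=37 s=5: L1-HIT | VC []
  [7] addr=0x1e9 blk=61 s=5: MISS | VC [37]
  [8] addr=0x7f blk=15 s=7: MISS | VC [37, 39]
  [9] addr=0x12a blk=37 s=5: VC-HIT | VC [61, 39]
  [10] addr=0x1ef blk=61 s=5: VC-HIT | VC [37, 39]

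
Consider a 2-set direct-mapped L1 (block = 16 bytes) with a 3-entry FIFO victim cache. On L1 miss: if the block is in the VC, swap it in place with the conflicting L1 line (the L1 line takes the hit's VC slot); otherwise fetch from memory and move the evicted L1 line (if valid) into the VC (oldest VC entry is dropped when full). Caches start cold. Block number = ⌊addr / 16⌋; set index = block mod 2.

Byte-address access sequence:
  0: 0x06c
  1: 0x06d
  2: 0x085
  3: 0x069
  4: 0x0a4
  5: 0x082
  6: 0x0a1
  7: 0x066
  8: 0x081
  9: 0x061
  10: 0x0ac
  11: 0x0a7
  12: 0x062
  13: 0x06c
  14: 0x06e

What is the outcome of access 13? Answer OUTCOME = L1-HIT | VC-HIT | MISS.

#0 0x6c→b6/s0 MISS; vc=[]
#1 0x6d→b6/s0 L1-HIT; vc=[]
#2 0x85→b8/s0 MISS; vc=[6]
#3 0x69→b6/s0 VC-HIT; vc=[8]
#4 0xa4→b10/s0 MISS; vc=[8,6]
#5 0x82→b8/s0 VC-HIT; vc=[10,6]
#6 0xa1→b10/s0 VC-HIT; vc=[8,6]
#7 0x66→b6/s0 VC-HIT; vc=[8,10]
#8 0x81→b8/s0 VC-HIT; vc=[6,10]
#9 0x61→b6/s0 VC-HIT; vc=[8,10]
#10 0xac→b10/s0 VC-HIT; vc=[8,6]
#11 0xa7→b10/s0 L1-HIT; vc=[8,6]
#12 0x62→b6/s0 VC-HIT; vc=[8,10]
#13 0x6c→b6/s0 L1-HIT; vc=[8,10]
#14 0x6e→b6/s0 L1-HIT; vc=[8,10]

OUTCOME = L1-HIT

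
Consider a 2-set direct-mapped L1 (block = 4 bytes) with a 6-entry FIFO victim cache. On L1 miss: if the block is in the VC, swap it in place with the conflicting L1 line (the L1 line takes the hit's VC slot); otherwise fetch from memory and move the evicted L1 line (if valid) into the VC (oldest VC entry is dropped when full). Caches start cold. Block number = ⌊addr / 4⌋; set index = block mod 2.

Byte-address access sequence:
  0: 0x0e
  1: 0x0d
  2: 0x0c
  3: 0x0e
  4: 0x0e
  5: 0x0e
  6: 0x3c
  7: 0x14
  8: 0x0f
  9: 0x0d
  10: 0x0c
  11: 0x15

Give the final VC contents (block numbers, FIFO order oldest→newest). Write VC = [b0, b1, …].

  [0] addr=0xe blk=3 s=1: MISS | VC []
  [1] addr=0xd blk=3 s=1: L1-HIT | VC []
  [2] addr=0xc blk=3 s=1: L1-HIT | VC []
  [3] addr=0xe blk=3 s=1: L1-HIT | VC []
  [4] addr=0xe blk=3 s=1: L1-HIT | VC []
  [5] addr=0xe blk=3 s=1: L1-HIT | VC []
  [6] addr=0x3c blk=15 s=1: MISS | VC [3]
  [7] addr=0x14 blk=5 s=1: MISS | VC [3, 15]
  [8] addr=0xf blk=3 s=1: VC-HIT | VC [5, 15]
  [9] addr=0xd blk=3 s=1: L1-HIT | VC [5, 15]
  [10] addr=0xc blk=3 s=1: L1-HIT | VC [5, 15]
  [11] addr=0x15 blk=5 s=1: VC-HIT | VC [3, 15]

VC = [3, 15]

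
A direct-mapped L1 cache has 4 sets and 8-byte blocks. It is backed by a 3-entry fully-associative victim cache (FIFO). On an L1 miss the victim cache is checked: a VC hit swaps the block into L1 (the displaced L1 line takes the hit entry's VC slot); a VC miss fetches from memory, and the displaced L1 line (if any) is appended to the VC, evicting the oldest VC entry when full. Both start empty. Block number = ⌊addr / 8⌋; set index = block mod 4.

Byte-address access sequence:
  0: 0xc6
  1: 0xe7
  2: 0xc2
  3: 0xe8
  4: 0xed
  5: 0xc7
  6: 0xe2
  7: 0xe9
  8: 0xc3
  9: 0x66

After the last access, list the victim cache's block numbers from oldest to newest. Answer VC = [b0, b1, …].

#0 0xc6→b24/s0 MISS; vc=[]
#1 0xe7→b28/s0 MISS; vc=[24]
#2 0xc2→b24/s0 VC-HIT; vc=[28]
#3 0xe8→b29/s1 MISS; vc=[28]
#4 0xed→b29/s1 L1-HIT; vc=[28]
#5 0xc7→b24/s0 L1-HIT; vc=[28]
#6 0xe2→b28/s0 VC-HIT; vc=[24]
#7 0xe9→b29/s1 L1-HIT; vc=[24]
#8 0xc3→b24/s0 VC-HIT; vc=[28]
#9 0x66→b12/s0 MISS; vc=[28,24]

VC = [28, 24]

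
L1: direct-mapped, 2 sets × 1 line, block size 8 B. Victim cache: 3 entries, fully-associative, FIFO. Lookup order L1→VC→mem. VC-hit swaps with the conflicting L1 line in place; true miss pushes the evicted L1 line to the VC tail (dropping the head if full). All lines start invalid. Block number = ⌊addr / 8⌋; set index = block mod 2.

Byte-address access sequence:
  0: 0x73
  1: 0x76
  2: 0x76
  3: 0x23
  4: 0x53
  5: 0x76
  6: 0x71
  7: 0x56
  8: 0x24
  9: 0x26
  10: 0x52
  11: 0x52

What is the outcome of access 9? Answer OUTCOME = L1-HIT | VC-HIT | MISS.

OUTCOME = L1-HIT

#0 0x73→b14/s0 MISS; vc=[]
#1 0x76→b14/s0 L1-HIT; vc=[]
#2 0x76→b14/s0 L1-HIT; vc=[]
#3 0x23→b4/s0 MISS; vc=[14]
#4 0x53→b10/s0 MISS; vc=[14,4]
#5 0x76→b14/s0 VC-HIT; vc=[10,4]
#6 0x71→b14/s0 L1-HIT; vc=[10,4]
#7 0x56→b10/s0 VC-HIT; vc=[14,4]
#8 0x24→b4/s0 VC-HIT; vc=[14,10]
#9 0x26→b4/s0 L1-HIT; vc=[14,10]
#10 0x52→b10/s0 VC-HIT; vc=[14,4]
#11 0x52→b10/s0 L1-HIT; vc=[14,4]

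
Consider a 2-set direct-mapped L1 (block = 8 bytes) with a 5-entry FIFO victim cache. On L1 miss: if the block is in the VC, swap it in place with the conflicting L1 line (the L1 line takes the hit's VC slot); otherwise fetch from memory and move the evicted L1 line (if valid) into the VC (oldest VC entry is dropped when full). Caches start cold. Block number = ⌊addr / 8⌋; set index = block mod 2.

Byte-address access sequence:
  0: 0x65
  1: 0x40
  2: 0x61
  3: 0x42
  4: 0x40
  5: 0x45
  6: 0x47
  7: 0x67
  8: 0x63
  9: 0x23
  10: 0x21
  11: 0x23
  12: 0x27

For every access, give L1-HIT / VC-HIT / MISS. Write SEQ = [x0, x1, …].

SEQ = [MISS, MISS, VC-HIT, VC-HIT, L1-HIT, L1-HIT, L1-HIT, VC-HIT, L1-HIT, MISS, L1-HIT, L1-HIT, L1-HIT]

  [0] addr=0x65 blk=12 s=0: MISS | VC []
  [1] addr=0x40 blk=8 s=0: MISS | VC [12]
  [2] addr=0x61 blk=12 s=0: VC-HIT | VC [8]
  [3] addr=0x42 blk=8 s=0: VC-HIT | VC [12]
  [4] addr=0x40 blk=8 s=0: L1-HIT | VC [12]
  [5] addr=0x45 blk=8 s=0: L1-HIT | VC [12]
  [6] addr=0x47 blk=8 s=0: L1-HIT | VC [12]
  [7] addr=0x67 blk=12 s=0: VC-HIT | VC [8]
  [8] addr=0x63 blk=12 s=0: L1-HIT | VC [8]
  [9] addr=0x23 blk=4 s=0: MISS | VC [8, 12]
  [10] addr=0x21 blk=4 s=0: L1-HIT | VC [8, 12]
  [11] addr=0x23 blk=4 s=0: L1-HIT | VC [8, 12]
  [12] addr=0x27 blk=4 s=0: L1-HIT | VC [8, 12]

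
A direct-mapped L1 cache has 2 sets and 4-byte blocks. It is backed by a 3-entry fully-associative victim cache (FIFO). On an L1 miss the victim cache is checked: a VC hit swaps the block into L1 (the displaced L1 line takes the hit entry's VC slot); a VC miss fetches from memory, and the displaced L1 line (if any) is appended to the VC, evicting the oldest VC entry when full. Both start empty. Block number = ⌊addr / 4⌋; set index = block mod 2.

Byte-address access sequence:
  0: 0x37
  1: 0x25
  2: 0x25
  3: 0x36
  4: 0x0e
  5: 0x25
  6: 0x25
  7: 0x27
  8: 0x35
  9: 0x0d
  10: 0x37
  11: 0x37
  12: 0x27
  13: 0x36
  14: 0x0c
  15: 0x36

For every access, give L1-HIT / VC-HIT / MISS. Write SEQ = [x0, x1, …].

SEQ = [MISS, MISS, L1-HIT, VC-HIT, MISS, VC-HIT, L1-HIT, L1-HIT, VC-HIT, VC-HIT, VC-HIT, L1-HIT, VC-HIT, VC-HIT, VC-HIT, VC-HIT]

#0 0x37→b13/s1 MISS; vc=[]
#1 0x25→b9/s1 MISS; vc=[13]
#2 0x25→b9/s1 L1-HIT; vc=[13]
#3 0x36→b13/s1 VC-HIT; vc=[9]
#4 0xe→b3/s1 MISS; vc=[9,13]
#5 0x25→b9/s1 VC-HIT; vc=[3,13]
#6 0x25→b9/s1 L1-HIT; vc=[3,13]
#7 0x27→b9/s1 L1-HIT; vc=[3,13]
#8 0x35→b13/s1 VC-HIT; vc=[3,9]
#9 0xd→b3/s1 VC-HIT; vc=[13,9]
#10 0x37→b13/s1 VC-HIT; vc=[3,9]
#11 0x37→b13/s1 L1-HIT; vc=[3,9]
#12 0x27→b9/s1 VC-HIT; vc=[3,13]
#13 0x36→b13/s1 VC-HIT; vc=[3,9]
#14 0xc→b3/s1 VC-HIT; vc=[13,9]
#15 0x36→b13/s1 VC-HIT; vc=[3,9]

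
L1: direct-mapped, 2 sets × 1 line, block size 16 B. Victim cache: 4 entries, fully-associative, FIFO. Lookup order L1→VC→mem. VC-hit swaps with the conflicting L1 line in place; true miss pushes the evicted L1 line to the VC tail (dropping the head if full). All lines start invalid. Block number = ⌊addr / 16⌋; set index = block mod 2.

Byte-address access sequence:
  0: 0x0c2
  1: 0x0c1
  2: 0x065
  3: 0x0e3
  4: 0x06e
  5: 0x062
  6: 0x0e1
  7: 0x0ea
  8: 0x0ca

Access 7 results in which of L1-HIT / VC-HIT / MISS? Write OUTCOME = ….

OUTCOME = L1-HIT

  [0] addr=0xc2 blk=12 s=0: MISS | VC []
  [1] addr=0xc1 blk=12 s=0: L1-HIT | VC []
  [2] addr=0x65 blk=6 s=0: MISS | VC [12]
  [3] addr=0xe3 blk=14 s=0: MISS | VC [12, 6]
  [4] addr=0x6e blk=6 s=0: VC-HIT | VC [12, 14]
  [5] addr=0x62 blk=6 s=0: L1-HIT | VC [12, 14]
  [6] addr=0xe1 blk=14 s=0: VC-HIT | VC [12, 6]
  [7] addr=0xea blk=14 s=0: L1-HIT | VC [12, 6]
  [8] addr=0xca blk=12 s=0: VC-HIT | VC [14, 6]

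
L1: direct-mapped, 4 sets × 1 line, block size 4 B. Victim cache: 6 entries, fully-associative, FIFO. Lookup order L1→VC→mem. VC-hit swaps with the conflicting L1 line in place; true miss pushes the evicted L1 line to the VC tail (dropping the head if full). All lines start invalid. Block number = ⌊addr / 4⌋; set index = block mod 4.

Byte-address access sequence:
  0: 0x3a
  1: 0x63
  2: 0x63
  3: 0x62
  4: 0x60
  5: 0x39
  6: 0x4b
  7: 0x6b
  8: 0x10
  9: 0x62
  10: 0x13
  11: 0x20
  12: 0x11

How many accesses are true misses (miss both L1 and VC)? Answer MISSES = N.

MISSES = 6

0: 0x3a (blk 14, set 2) → MISS  vc=[]
1: 0x63 (blk 24, set 0) → MISS  vc=[]
2: 0x63 (blk 24, set 0) → L1-HIT  vc=[]
3: 0x62 (blk 24, set 0) → L1-HIT  vc=[]
4: 0x60 (blk 24, set 0) → L1-HIT  vc=[]
5: 0x39 (blk 14, set 2) → L1-HIT  vc=[]
6: 0x4b (blk 18, set 2) → MISS  vc=[14]
7: 0x6b (blk 26, set 2) → MISS  vc=[14, 18]
8: 0x10 (blk 4, set 0) → MISS  vc=[14, 18, 24]
9: 0x62 (blk 24, set 0) → VC-HIT  vc=[14, 18, 4]
10: 0x13 (blk 4, set 0) → VC-HIT  vc=[14, 18, 24]
11: 0x20 (blk 8, set 0) → MISS  vc=[14, 18, 24, 4]
12: 0x11 (blk 4, set 0) → VC-HIT  vc=[14, 18, 24, 8]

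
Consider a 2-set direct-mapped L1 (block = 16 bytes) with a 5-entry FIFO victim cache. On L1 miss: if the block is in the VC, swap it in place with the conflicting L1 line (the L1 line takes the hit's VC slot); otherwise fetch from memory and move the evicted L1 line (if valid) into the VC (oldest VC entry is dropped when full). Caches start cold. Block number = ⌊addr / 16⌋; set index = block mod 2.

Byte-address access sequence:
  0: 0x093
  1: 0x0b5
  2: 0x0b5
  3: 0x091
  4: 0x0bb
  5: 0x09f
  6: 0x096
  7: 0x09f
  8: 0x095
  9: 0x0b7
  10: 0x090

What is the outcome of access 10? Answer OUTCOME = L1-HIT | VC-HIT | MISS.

0: 0x93 (blk 9, set 1) → MISS  vc=[]
1: 0xb5 (blk 11, set 1) → MISS  vc=[9]
2: 0xb5 (blk 11, set 1) → L1-HIT  vc=[9]
3: 0x91 (blk 9, set 1) → VC-HIT  vc=[11]
4: 0xbb (blk 11, set 1) → VC-HIT  vc=[9]
5: 0x9f (blk 9, set 1) → VC-HIT  vc=[11]
6: 0x96 (blk 9, set 1) → L1-HIT  vc=[11]
7: 0x9f (blk 9, set 1) → L1-HIT  vc=[11]
8: 0x95 (blk 9, set 1) → L1-HIT  vc=[11]
9: 0xb7 (blk 11, set 1) → VC-HIT  vc=[9]
10: 0x90 (blk 9, set 1) → VC-HIT  vc=[11]

OUTCOME = VC-HIT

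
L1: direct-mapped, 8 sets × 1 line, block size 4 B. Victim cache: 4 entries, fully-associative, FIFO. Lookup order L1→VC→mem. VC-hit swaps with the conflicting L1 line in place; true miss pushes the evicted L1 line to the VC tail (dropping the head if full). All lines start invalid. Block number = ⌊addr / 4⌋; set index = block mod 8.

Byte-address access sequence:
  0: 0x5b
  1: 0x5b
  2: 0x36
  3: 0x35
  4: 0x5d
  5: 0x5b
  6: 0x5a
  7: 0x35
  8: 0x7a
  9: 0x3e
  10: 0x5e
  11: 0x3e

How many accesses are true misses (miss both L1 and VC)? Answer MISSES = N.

MISSES = 5

  [0] addr=0x5b blk=22 s=6: MISS | VC []
  [1] addr=0x5b blk=22 s=6: L1-HIT | VC []
  [2] addr=0x36 blk=13 s=5: MISS | VC []
  [3] addr=0x35 blk=13 s=5: L1-HIT | VC []
  [4] addr=0x5d blk=23 s=7: MISS | VC []
  [5] addr=0x5b blk=22 s=6: L1-HIT | VC []
  [6] addr=0x5a blk=22 s=6: L1-HIT | VC []
  [7] addr=0x35 blk=13 s=5: L1-HIT | VC []
  [8] addr=0x7a blk=30 s=6: MISS | VC [22]
  [9] addr=0x3e blk=15 s=7: MISS | VC [22, 23]
  [10] addr=0x5e blk=23 s=7: VC-HIT | VC [22, 15]
  [11] addr=0x3e blk=15 s=7: VC-HIT | VC [22, 23]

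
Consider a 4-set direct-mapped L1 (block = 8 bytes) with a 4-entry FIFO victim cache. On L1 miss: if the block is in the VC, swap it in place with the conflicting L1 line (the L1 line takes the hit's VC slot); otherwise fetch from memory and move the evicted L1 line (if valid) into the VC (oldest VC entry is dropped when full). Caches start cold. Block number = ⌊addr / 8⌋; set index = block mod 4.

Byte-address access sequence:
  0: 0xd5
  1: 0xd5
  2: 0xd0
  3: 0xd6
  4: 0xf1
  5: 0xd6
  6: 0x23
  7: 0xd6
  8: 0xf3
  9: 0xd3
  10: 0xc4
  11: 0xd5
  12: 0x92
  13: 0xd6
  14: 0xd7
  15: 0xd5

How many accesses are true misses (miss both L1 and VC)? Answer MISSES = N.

0: 0xd5 (blk 26, set 2) → MISS  vc=[]
1: 0xd5 (blk 26, set 2) → L1-HIT  vc=[]
2: 0xd0 (blk 26, set 2) → L1-HIT  vc=[]
3: 0xd6 (blk 26, set 2) → L1-HIT  vc=[]
4: 0xf1 (blk 30, set 2) → MISS  vc=[26]
5: 0xd6 (blk 26, set 2) → VC-HIT  vc=[30]
6: 0x23 (blk 4, set 0) → MISS  vc=[30]
7: 0xd6 (blk 26, set 2) → L1-HIT  vc=[30]
8: 0xf3 (blk 30, set 2) → VC-HIT  vc=[26]
9: 0xd3 (blk 26, set 2) → VC-HIT  vc=[30]
10: 0xc4 (blk 24, set 0) → MISS  vc=[30, 4]
11: 0xd5 (blk 26, set 2) → L1-HIT  vc=[30, 4]
12: 0x92 (blk 18, set 2) → MISS  vc=[30, 4, 26]
13: 0xd6 (blk 26, set 2) → VC-HIT  vc=[30, 4, 18]
14: 0xd7 (blk 26, set 2) → L1-HIT  vc=[30, 4, 18]
15: 0xd5 (blk 26, set 2) → L1-HIT  vc=[30, 4, 18]

MISSES = 5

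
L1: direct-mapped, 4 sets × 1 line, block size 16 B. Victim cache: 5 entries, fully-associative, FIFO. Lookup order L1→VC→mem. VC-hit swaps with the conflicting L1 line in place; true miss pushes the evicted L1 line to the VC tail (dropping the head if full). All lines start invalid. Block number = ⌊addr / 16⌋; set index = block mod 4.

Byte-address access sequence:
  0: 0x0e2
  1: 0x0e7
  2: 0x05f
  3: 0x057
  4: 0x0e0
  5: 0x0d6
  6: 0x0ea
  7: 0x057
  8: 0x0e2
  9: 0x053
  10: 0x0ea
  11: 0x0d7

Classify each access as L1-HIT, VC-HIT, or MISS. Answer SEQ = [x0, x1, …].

  [0] addr=0xe2 blk=14 s=2: MISS | VC []
  [1] addr=0xe7 blk=14 s=2: L1-HIT | VC []
  [2] addr=0x5f blk=5 s=1: MISS | VC []
  [3] addr=0x57 blk=5 s=1: L1-HIT | VC []
  [4] addr=0xe0 blk=14 s=2: L1-HIT | VC []
  [5] addr=0xd6 blk=13 s=1: MISS | VC [5]
  [6] addr=0xea blk=14 s=2: L1-HIT | VC [5]
  [7] addr=0x57 blk=5 s=1: VC-HIT | VC [13]
  [8] addr=0xe2 blk=14 s=2: L1-HIT | VC [13]
  [9] addr=0x53 blk=5 s=1: L1-HIT | VC [13]
  [10] addr=0xea blk=14 s=2: L1-HIT | VC [13]
  [11] addr=0xd7 blk=13 s=1: VC-HIT | VC [5]

SEQ = [MISS, L1-HIT, MISS, L1-HIT, L1-HIT, MISS, L1-HIT, VC-HIT, L1-HIT, L1-HIT, L1-HIT, VC-HIT]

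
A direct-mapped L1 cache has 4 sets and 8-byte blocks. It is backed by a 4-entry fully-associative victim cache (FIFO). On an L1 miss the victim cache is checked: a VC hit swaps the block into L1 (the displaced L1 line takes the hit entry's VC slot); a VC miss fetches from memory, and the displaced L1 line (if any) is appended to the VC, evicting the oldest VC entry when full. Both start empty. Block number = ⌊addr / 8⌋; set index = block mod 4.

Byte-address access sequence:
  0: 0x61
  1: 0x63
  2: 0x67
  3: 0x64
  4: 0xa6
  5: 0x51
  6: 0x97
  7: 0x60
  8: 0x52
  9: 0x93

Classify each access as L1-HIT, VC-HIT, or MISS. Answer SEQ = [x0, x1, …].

0: 0x61 (blk 12, set 0) → MISS  vc=[]
1: 0x63 (blk 12, set 0) → L1-HIT  vc=[]
2: 0x67 (blk 12, set 0) → L1-HIT  vc=[]
3: 0x64 (blk 12, set 0) → L1-HIT  vc=[]
4: 0xa6 (blk 20, set 0) → MISS  vc=[12]
5: 0x51 (blk 10, set 2) → MISS  vc=[12]
6: 0x97 (blk 18, set 2) → MISS  vc=[12, 10]
7: 0x60 (blk 12, set 0) → VC-HIT  vc=[20, 10]
8: 0x52 (blk 10, set 2) → VC-HIT  vc=[20, 18]
9: 0x93 (blk 18, set 2) → VC-HIT  vc=[20, 10]

SEQ = [MISS, L1-HIT, L1-HIT, L1-HIT, MISS, MISS, MISS, VC-HIT, VC-HIT, VC-HIT]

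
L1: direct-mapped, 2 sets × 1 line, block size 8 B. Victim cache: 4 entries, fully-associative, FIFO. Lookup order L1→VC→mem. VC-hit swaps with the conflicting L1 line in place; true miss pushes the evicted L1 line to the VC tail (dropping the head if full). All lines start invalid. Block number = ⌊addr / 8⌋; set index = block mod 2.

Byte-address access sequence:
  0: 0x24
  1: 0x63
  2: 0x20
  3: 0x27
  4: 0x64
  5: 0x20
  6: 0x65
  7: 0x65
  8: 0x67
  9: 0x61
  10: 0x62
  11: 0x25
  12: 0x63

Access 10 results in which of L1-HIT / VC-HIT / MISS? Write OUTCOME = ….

  [0] addr=0x24 blk=4 s=0: MISS | VC []
  [1] addr=0x63 blk=12 s=0: MISS | VC [4]
  [2] addr=0x20 blk=4 s=0: VC-HIT | VC [12]
  [3] addr=0x27 blk=4 s=0: L1-HIT | VC [12]
  [4] addr=0x64 blk=12 s=0: VC-HIT | VC [4]
  [5] addr=0x20 blk=4 s=0: VC-HIT | VC [12]
  [6] addr=0x65 blk=12 s=0: VC-HIT | VC [4]
  [7] addr=0x65 blk=12 s=0: L1-HIT | VC [4]
  [8] addr=0x67 blk=12 s=0: L1-HIT | VC [4]
  [9] addr=0x61 blk=12 s=0: L1-HIT | VC [4]
  [10] addr=0x62 blk=12 s=0: L1-HIT | VC [4]
  [11] addr=0x25 blk=4 s=0: VC-HIT | VC [12]
  [12] addr=0x63 blk=12 s=0: VC-HIT | VC [4]

OUTCOME = L1-HIT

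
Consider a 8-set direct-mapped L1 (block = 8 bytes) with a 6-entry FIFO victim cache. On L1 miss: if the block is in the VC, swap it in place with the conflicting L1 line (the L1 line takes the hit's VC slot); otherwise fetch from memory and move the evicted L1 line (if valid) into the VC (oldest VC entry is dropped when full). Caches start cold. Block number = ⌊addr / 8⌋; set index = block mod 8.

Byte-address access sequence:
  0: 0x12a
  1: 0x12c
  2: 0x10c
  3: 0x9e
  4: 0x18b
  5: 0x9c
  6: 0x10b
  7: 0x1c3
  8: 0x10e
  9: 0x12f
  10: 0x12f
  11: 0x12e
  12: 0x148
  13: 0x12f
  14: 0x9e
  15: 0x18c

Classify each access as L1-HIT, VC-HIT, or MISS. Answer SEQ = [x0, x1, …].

0: 0x12a (blk 37, set 5) → MISS  vc=[]
1: 0x12c (blk 37, set 5) → L1-HIT  vc=[]
2: 0x10c (blk 33, set 1) → MISS  vc=[]
3: 0x9e (blk 19, set 3) → MISS  vc=[]
4: 0x18b (blk 49, set 1) → MISS  vc=[33]
5: 0x9c (blk 19, set 3) → L1-HIT  vc=[33]
6: 0x10b (blk 33, set 1) → VC-HIT  vc=[49]
7: 0x1c3 (blk 56, set 0) → MISS  vc=[49]
8: 0x10e (blk 33, set 1) → L1-HIT  vc=[49]
9: 0x12f (blk 37, set 5) → L1-HIT  vc=[49]
10: 0x12f (blk 37, set 5) → L1-HIT  vc=[49]
11: 0x12e (blk 37, set 5) → L1-HIT  vc=[49]
12: 0x148 (blk 41, set 1) → MISS  vc=[49, 33]
13: 0x12f (blk 37, set 5) → L1-HIT  vc=[49, 33]
14: 0x9e (blk 19, set 3) → L1-HIT  vc=[49, 33]
15: 0x18c (blk 49, set 1) → VC-HIT  vc=[41, 33]

SEQ = [MISS, L1-HIT, MISS, MISS, MISS, L1-HIT, VC-HIT, MISS, L1-HIT, L1-HIT, L1-HIT, L1-HIT, MISS, L1-HIT, L1-HIT, VC-HIT]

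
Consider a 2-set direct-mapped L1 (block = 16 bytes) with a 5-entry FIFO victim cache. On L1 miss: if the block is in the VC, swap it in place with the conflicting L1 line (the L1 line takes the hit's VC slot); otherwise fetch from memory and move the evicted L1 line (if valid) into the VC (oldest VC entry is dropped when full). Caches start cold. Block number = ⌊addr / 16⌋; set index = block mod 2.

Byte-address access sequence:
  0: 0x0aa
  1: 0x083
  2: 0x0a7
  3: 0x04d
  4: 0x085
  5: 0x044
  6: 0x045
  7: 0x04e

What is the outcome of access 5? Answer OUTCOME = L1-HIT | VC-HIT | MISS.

  [0] addr=0xaa blk=10 s=0: MISS | VC []
  [1] addr=0x83 blk=8 s=0: MISS | VC [10]
  [2] addr=0xa7 blk=10 s=0: VC-HIT | VC [8]
  [3] addr=0x4d blk=4 s=0: MISS | VC [8, 10]
  [4] addr=0x85 blk=8 s=0: VC-HIT | VC [4, 10]
  [5] addr=0x44 blk=4 s=0: VC-HIT | VC [8, 10]
  [6] addr=0x45 blk=4 s=0: L1-HIT | VC [8, 10]
  [7] addr=0x4e blk=4 s=0: L1-HIT | VC [8, 10]

OUTCOME = VC-HIT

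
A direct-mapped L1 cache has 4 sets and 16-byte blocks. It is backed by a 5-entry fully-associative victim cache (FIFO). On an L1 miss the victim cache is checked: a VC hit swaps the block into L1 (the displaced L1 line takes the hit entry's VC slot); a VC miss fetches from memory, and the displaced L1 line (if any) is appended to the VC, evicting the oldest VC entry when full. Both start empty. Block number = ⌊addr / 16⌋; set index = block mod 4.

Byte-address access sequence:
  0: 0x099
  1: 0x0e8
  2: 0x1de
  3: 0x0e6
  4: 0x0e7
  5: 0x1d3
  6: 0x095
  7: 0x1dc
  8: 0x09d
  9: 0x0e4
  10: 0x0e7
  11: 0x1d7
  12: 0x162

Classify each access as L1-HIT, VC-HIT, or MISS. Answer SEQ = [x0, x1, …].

SEQ = [MISS, MISS, MISS, L1-HIT, L1-HIT, L1-HIT, VC-HIT, VC-HIT, VC-HIT, L1-HIT, L1-HIT, VC-HIT, MISS]

0: 0x99 (blk 9, set 1) → MISS  vc=[]
1: 0xe8 (blk 14, set 2) → MISS  vc=[]
2: 0x1de (blk 29, set 1) → MISS  vc=[9]
3: 0xe6 (blk 14, set 2) → L1-HIT  vc=[9]
4: 0xe7 (blk 14, set 2) → L1-HIT  vc=[9]
5: 0x1d3 (blk 29, set 1) → L1-HIT  vc=[9]
6: 0x95 (blk 9, set 1) → VC-HIT  vc=[29]
7: 0x1dc (blk 29, set 1) → VC-HIT  vc=[9]
8: 0x9d (blk 9, set 1) → VC-HIT  vc=[29]
9: 0xe4 (blk 14, set 2) → L1-HIT  vc=[29]
10: 0xe7 (blk 14, set 2) → L1-HIT  vc=[29]
11: 0x1d7 (blk 29, set 1) → VC-HIT  vc=[9]
12: 0x162 (blk 22, set 2) → MISS  vc=[9, 14]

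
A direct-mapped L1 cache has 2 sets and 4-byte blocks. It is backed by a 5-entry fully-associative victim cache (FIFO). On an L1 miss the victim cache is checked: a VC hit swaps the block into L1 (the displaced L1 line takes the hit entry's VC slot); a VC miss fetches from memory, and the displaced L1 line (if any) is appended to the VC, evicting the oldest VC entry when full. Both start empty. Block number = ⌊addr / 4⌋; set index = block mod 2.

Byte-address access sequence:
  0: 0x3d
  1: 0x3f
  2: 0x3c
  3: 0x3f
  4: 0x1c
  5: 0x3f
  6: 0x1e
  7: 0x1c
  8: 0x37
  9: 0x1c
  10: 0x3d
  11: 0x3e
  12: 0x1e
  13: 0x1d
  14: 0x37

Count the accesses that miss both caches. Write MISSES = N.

#0 0x3d→b15/s1 MISS; vc=[]
#1 0x3f→b15/s1 L1-HIT; vc=[]
#2 0x3c→b15/s1 L1-HIT; vc=[]
#3 0x3f→b15/s1 L1-HIT; vc=[]
#4 0x1c→b7/s1 MISS; vc=[15]
#5 0x3f→b15/s1 VC-HIT; vc=[7]
#6 0x1e→b7/s1 VC-HIT; vc=[15]
#7 0x1c→b7/s1 L1-HIT; vc=[15]
#8 0x37→b13/s1 MISS; vc=[15,7]
#9 0x1c→b7/s1 VC-HIT; vc=[15,13]
#10 0x3d→b15/s1 VC-HIT; vc=[7,13]
#11 0x3e→b15/s1 L1-HIT; vc=[7,13]
#12 0x1e→b7/s1 VC-HIT; vc=[15,13]
#13 0x1d→b7/s1 L1-HIT; vc=[15,13]
#14 0x37→b13/s1 VC-HIT; vc=[15,7]

MISSES = 3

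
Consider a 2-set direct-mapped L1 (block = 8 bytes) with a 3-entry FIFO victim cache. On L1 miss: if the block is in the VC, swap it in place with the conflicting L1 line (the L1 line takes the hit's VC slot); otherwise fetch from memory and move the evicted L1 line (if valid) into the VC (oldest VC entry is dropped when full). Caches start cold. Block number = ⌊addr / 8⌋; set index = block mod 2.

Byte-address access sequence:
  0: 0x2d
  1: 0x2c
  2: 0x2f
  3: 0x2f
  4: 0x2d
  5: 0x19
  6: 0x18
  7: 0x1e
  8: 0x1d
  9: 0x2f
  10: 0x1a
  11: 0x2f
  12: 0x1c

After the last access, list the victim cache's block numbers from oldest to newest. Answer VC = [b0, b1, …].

VC = [5]

  [0] addr=0x2d blk=5 s=1: MISS | VC []
  [1] addr=0x2c blk=5 s=1: L1-HIT | VC []
  [2] addr=0x2f blk=5 s=1: L1-HIT | VC []
  [3] addr=0x2f blk=5 s=1: L1-HIT | VC []
  [4] addr=0x2d blk=5 s=1: L1-HIT | VC []
  [5] addr=0x19 blk=3 s=1: MISS | VC [5]
  [6] addr=0x18 blk=3 s=1: L1-HIT | VC [5]
  [7] addr=0x1e blk=3 s=1: L1-HIT | VC [5]
  [8] addr=0x1d blk=3 s=1: L1-HIT | VC [5]
  [9] addr=0x2f blk=5 s=1: VC-HIT | VC [3]
  [10] addr=0x1a blk=3 s=1: VC-HIT | VC [5]
  [11] addr=0x2f blk=5 s=1: VC-HIT | VC [3]
  [12] addr=0x1c blk=3 s=1: VC-HIT | VC [5]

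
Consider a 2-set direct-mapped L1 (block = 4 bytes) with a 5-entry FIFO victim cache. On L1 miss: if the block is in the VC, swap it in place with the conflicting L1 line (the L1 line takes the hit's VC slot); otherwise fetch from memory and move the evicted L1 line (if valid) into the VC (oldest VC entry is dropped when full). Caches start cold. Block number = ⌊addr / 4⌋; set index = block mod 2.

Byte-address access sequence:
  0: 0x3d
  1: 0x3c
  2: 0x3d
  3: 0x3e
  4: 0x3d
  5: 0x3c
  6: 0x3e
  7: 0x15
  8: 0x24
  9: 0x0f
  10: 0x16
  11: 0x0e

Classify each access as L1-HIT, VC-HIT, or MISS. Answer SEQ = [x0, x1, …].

SEQ = [MISS, L1-HIT, L1-HIT, L1-HIT, L1-HIT, L1-HIT, L1-HIT, MISS, MISS, MISS, VC-HIT, VC-HIT]

  [0] addr=0x3d blk=15 s=1: MISS | VC []
  [1] addr=0x3c blk=15 s=1: L1-HIT | VC []
  [2] addr=0x3d blk=15 s=1: L1-HIT | VC []
  [3] addr=0x3e blk=15 s=1: L1-HIT | VC []
  [4] addr=0x3d blk=15 s=1: L1-HIT | VC []
  [5] addr=0x3c blk=15 s=1: L1-HIT | VC []
  [6] addr=0x3e blk=15 s=1: L1-HIT | VC []
  [7] addr=0x15 blk=5 s=1: MISS | VC [15]
  [8] addr=0x24 blk=9 s=1: MISS | VC [15, 5]
  [9] addr=0xf blk=3 s=1: MISS | VC [15, 5, 9]
  [10] addr=0x16 blk=5 s=1: VC-HIT | VC [15, 3, 9]
  [11] addr=0xe blk=3 s=1: VC-HIT | VC [15, 5, 9]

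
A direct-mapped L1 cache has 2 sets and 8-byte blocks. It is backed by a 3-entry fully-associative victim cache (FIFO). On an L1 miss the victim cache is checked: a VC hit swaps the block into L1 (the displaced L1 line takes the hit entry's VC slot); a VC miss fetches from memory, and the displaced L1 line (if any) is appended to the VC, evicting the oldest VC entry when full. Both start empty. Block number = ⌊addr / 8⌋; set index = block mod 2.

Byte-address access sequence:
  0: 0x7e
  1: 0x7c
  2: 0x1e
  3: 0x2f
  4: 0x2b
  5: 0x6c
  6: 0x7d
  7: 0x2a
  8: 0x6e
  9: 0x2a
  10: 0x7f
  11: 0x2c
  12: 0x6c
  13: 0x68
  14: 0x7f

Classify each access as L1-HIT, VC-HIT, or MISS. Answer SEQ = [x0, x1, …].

  [0] addr=0x7e blk=15 s=1: MISS | VC []
  [1] addr=0x7c blk=15 s=1: L1-HIT | VC []
  [2] addr=0x1e blk=3 s=1: MISS | VC [15]
  [3] addr=0x2f blk=5 s=1: MISS | VC [15, 3]
  [4] addr=0x2b blk=5 s=1: L1-HIT | VC [15, 3]
  [5] addr=0x6c blk=13 s=1: MISS | VC [15, 3, 5]
  [6] addr=0x7d blk=15 s=1: VC-HIT | VC [13, 3, 5]
  [7] addr=0x2a blk=5 s=1: VC-HIT | VC [13, 3, 15]
  [8] addr=0x6e blk=13 s=1: VC-HIT | VC [5, 3, 15]
  [9] addr=0x2a blk=5 s=1: VC-HIT | VC [13, 3, 15]
  [10] addr=0x7f blk=15 s=1: VC-HIT | VC [13, 3, 5]
  [11] addr=0x2c blk=5 s=1: VC-HIT | VC [13, 3, 15]
  [12] addr=0x6c blk=13 s=1: VC-HIT | VC [5, 3, 15]
  [13] addr=0x68 blk=13 s=1: L1-HIT | VC [5, 3, 15]
  [14] addr=0x7f blk=15 s=1: VC-HIT | VC [5, 3, 13]

SEQ = [MISS, L1-HIT, MISS, MISS, L1-HIT, MISS, VC-HIT, VC-HIT, VC-HIT, VC-HIT, VC-HIT, VC-HIT, VC-HIT, L1-HIT, VC-HIT]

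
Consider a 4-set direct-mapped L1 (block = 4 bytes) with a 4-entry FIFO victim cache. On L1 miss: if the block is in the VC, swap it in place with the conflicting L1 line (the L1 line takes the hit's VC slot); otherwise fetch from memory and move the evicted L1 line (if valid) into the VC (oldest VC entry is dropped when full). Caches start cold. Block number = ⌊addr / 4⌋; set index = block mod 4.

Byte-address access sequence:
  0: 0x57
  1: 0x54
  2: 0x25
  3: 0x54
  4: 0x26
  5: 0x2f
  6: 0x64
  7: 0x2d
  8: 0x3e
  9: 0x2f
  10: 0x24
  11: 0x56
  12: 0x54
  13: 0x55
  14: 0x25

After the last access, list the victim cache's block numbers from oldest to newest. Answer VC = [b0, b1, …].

VC = [21, 25, 15]

0: 0x57 (blk 21, set 1) → MISS  vc=[]
1: 0x54 (blk 21, set 1) → L1-HIT  vc=[]
2: 0x25 (blk 9, set 1) → MISS  vc=[21]
3: 0x54 (blk 21, set 1) → VC-HIT  vc=[9]
4: 0x26 (blk 9, set 1) → VC-HIT  vc=[21]
5: 0x2f (blk 11, set 3) → MISS  vc=[21]
6: 0x64 (blk 25, set 1) → MISS  vc=[21, 9]
7: 0x2d (blk 11, set 3) → L1-HIT  vc=[21, 9]
8: 0x3e (blk 15, set 3) → MISS  vc=[21, 9, 11]
9: 0x2f (blk 11, set 3) → VC-HIT  vc=[21, 9, 15]
10: 0x24 (blk 9, set 1) → VC-HIT  vc=[21, 25, 15]
11: 0x56 (blk 21, set 1) → VC-HIT  vc=[9, 25, 15]
12: 0x54 (blk 21, set 1) → L1-HIT  vc=[9, 25, 15]
13: 0x55 (blk 21, set 1) → L1-HIT  vc=[9, 25, 15]
14: 0x25 (blk 9, set 1) → VC-HIT  vc=[21, 25, 15]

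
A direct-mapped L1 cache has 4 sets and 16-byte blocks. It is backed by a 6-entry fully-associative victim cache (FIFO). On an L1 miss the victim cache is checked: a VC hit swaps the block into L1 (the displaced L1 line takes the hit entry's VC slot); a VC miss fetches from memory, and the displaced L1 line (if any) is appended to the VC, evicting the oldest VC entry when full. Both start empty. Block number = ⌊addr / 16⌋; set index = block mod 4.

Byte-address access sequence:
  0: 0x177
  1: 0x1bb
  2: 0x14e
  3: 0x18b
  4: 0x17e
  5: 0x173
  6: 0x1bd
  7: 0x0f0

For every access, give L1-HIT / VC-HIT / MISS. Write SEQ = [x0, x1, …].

0: 0x177 (blk 23, set 3) → MISS  vc=[]
1: 0x1bb (blk 27, set 3) → MISS  vc=[23]
2: 0x14e (blk 20, set 0) → MISS  vc=[23]
3: 0x18b (blk 24, set 0) → MISS  vc=[23, 20]
4: 0x17e (blk 23, set 3) → VC-HIT  vc=[27, 20]
5: 0x173 (blk 23, set 3) → L1-HIT  vc=[27, 20]
6: 0x1bd (blk 27, set 3) → VC-HIT  vc=[23, 20]
7: 0xf0 (blk 15, set 3) → MISS  vc=[23, 20, 27]

SEQ = [MISS, MISS, MISS, MISS, VC-HIT, L1-HIT, VC-HIT, MISS]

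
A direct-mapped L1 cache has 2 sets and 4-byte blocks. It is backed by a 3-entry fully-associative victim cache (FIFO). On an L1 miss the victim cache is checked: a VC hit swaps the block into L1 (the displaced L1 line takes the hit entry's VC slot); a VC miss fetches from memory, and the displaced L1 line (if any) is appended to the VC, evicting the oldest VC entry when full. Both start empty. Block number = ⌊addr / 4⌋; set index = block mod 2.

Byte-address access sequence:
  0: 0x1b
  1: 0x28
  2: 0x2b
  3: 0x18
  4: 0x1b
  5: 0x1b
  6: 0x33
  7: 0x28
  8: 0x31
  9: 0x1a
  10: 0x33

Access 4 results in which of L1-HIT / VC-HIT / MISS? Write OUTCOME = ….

#0 0x1b→b6/s0 MISS; vc=[]
#1 0x28→b10/s0 MISS; vc=[6]
#2 0x2b→b10/s0 L1-HIT; vc=[6]
#3 0x18→b6/s0 VC-HIT; vc=[10]
#4 0x1b→b6/s0 L1-HIT; vc=[10]
#5 0x1b→b6/s0 L1-HIT; vc=[10]
#6 0x33→b12/s0 MISS; vc=[10,6]
#7 0x28→b10/s0 VC-HIT; vc=[12,6]
#8 0x31→b12/s0 VC-HIT; vc=[10,6]
#9 0x1a→b6/s0 VC-HIT; vc=[10,12]
#10 0x33→b12/s0 VC-HIT; vc=[10,6]

OUTCOME = L1-HIT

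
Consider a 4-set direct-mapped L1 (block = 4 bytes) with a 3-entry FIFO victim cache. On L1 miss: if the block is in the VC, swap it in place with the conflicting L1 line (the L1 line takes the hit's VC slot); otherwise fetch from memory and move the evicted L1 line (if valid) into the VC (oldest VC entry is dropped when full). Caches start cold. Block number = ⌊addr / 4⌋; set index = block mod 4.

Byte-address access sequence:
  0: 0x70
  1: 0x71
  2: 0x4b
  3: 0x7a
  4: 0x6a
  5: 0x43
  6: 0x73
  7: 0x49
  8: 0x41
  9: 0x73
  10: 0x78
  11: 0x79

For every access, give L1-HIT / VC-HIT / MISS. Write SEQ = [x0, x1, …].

#0 0x70→b28/s0 MISS; vc=[]
#1 0x71→b28/s0 L1-HIT; vc=[]
#2 0x4b→b18/s2 MISS; vc=[]
#3 0x7a→b30/s2 MISS; vc=[18]
#4 0x6a→b26/s2 MISS; vc=[18,30]
#5 0x43→b16/s0 MISS; vc=[18,30,28]
#6 0x73→b28/s0 VC-HIT; vc=[18,30,16]
#7 0x49→b18/s2 VC-HIT; vc=[26,30,16]
#8 0x41→b16/s0 VC-HIT; vc=[26,30,28]
#9 0x73→b28/s0 VC-HIT; vc=[26,30,16]
#10 0x78→b30/s2 VC-HIT; vc=[26,18,16]
#11 0x79→b30/s2 L1-HIT; vc=[26,18,16]

SEQ = [MISS, L1-HIT, MISS, MISS, MISS, MISS, VC-HIT, VC-HIT, VC-HIT, VC-HIT, VC-HIT, L1-HIT]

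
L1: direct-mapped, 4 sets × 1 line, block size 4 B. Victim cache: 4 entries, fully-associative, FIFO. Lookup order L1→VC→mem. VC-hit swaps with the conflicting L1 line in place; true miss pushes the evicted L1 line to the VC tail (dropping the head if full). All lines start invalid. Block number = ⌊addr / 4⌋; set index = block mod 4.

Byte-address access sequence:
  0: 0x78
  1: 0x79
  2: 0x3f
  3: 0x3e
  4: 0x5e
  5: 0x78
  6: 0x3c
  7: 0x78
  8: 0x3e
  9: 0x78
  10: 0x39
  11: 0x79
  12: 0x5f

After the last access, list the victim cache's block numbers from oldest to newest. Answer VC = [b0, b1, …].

VC = [15, 14]

0: 0x78 (blk 30, set 2) → MISS  vc=[]
1: 0x79 (blk 30, set 2) → L1-HIT  vc=[]
2: 0x3f (blk 15, set 3) → MISS  vc=[]
3: 0x3e (blk 15, set 3) → L1-HIT  vc=[]
4: 0x5e (blk 23, set 3) → MISS  vc=[15]
5: 0x78 (blk 30, set 2) → L1-HIT  vc=[15]
6: 0x3c (blk 15, set 3) → VC-HIT  vc=[23]
7: 0x78 (blk 30, set 2) → L1-HIT  vc=[23]
8: 0x3e (blk 15, set 3) → L1-HIT  vc=[23]
9: 0x78 (blk 30, set 2) → L1-HIT  vc=[23]
10: 0x39 (blk 14, set 2) → MISS  vc=[23, 30]
11: 0x79 (blk 30, set 2) → VC-HIT  vc=[23, 14]
12: 0x5f (blk 23, set 3) → VC-HIT  vc=[15, 14]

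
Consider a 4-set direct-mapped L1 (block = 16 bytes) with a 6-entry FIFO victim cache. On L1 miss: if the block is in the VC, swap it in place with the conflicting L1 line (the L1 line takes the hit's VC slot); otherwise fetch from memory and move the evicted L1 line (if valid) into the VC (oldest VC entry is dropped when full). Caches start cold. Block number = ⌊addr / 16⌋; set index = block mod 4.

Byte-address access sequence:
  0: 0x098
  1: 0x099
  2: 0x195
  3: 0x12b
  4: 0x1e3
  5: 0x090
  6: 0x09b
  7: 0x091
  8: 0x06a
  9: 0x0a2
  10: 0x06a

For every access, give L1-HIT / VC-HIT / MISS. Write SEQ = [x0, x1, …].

SEQ = [MISS, L1-HIT, MISS, MISS, MISS, VC-HIT, L1-HIT, L1-HIT, MISS, MISS, VC-HIT]

#0 0x98→b9/s1 MISS; vc=[]
#1 0x99→b9/s1 L1-HIT; vc=[]
#2 0x195→b25/s1 MISS; vc=[9]
#3 0x12b→b18/s2 MISS; vc=[9]
#4 0x1e3→b30/s2 MISS; vc=[9,18]
#5 0x90→b9/s1 VC-HIT; vc=[25,18]
#6 0x9b→b9/s1 L1-HIT; vc=[25,18]
#7 0x91→b9/s1 L1-HIT; vc=[25,18]
#8 0x6a→b6/s2 MISS; vc=[25,18,30]
#9 0xa2→b10/s2 MISS; vc=[25,18,30,6]
#10 0x6a→b6/s2 VC-HIT; vc=[25,18,30,10]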